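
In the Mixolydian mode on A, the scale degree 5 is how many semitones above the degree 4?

2

The scale is A B C# D E F# G.
D up to E is a major second — 2 semitones.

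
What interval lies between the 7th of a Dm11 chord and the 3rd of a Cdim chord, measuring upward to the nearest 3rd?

minor third

The 7th of Dm11 is C; the 3rd of Cdim is Eb.
3 letter names make it a third; at 3 semitones (a half step narrower than major) the quality is minor.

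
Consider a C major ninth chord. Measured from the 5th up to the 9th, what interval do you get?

perfect fifth

Cmaj9 (C major ninth) is spelled C-E-G-B-D.
That puts G below D.
From G to D is 7 semitones, exactly the perfect fifth.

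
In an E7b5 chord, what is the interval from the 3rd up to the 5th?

d3

E7b5: E G♯ B♭ D.
That puts G♯ below B♭.
G♯ up to B♭ is 2 semitones, a whole step narrower than a major third, so the interval is diminished.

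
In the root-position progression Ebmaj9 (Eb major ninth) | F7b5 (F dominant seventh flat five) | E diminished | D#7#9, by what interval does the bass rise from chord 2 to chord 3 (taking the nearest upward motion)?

The roots are F and E.
F up to E spans 7 letter names and 11 semitones — a major seventh.

major seventh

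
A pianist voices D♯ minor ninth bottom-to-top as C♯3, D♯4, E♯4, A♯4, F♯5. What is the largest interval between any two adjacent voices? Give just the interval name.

Adjacent intervals: C♯3→D♯4 = major ninth; D♯4→E♯4 = major second; E♯4→A♯4 = perfect fourth; A♯4→F♯5 = minor sixth.
The largest is C♯3 to D♯4, a major ninth (14 semitones).

major 9th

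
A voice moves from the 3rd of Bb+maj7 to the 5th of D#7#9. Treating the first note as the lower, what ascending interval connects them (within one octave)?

augmented 5th

Bb+maj7 has D as its 3rd, and D#7#9 has A# as its 5th.
5 letter names make it a fifth; at 8 semitones (a half step wider than perfect) the quality is augmented.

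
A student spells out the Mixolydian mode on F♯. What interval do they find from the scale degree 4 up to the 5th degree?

major second

F♯ mixolydian: F♯ G♯ A♯ B C♯ D♯ E.
The scale degree 4 is B and the 5th degree is C♯.
B up to C♯ spans 2 letter names and 2 semitones — a major second.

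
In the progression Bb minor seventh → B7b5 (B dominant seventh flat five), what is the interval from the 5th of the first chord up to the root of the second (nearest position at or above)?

augmented 4th

Bb minor seventh has F as its 5th, and B7b5 (B dominant seventh flat five) has B as its root.
F up to B is 6 semitones, a half step wider than a perfect fourth, so the interval is augmented.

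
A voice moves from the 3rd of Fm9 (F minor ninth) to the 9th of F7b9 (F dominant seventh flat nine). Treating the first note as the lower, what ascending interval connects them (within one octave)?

minor 7th

The 3rd of Fm9 (F minor ninth) is Ab; the 9th of F7b9 (F dominant seventh flat nine) is Gb.
From Ab to Gb: 10 semitones over a seventh = minor.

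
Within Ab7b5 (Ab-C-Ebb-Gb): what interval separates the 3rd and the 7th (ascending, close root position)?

diminished 5th

So we need the interval from C up to Gb.
5 letter names make it a fifth; at 6 semitones (a half step narrower than perfect) the quality is diminished.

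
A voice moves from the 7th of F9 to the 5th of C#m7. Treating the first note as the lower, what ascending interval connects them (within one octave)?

augmented third

The 7th of F9 is Eb; the 5th of C#m7 is G#.
Eb up to G# is 5 semitones, a half step wider than a major third, so the interval is augmented.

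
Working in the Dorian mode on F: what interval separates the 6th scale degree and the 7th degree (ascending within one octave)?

F dorian: F G A♭ B♭ C D E♭.
That puts D below E♭.
From D to E♭: 1 semitone over a second = minor.

minor second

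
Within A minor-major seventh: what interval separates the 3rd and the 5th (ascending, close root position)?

major 3rd

Am(maj7): A-C-E-G♯.
3rd = C; 5th = E.
From C to E is 4 semitones, exactly the major third.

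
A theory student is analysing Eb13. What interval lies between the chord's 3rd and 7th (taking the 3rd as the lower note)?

Eb dominant thirteenth: Eb G Bb Db F C.
3rd = G; 7th = Db.
G up to Db is 6 semitones, a half step narrower than a perfect fifth, so the interval is diminished.

diminished fifth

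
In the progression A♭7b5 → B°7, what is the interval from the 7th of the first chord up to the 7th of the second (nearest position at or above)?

major second

The 7th of A♭7b5 is G♭; the 7th of B°7 is A♭.
From G♭ to A♭ is 2 semitones, exactly the major second.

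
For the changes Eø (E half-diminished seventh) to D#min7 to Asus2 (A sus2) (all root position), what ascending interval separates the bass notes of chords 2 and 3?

diminished 5th

The roots are D# and A.
From D# to A: 6 semitones over a fifth = diminished.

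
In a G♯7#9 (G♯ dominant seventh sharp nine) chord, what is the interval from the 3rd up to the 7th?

diminished fifth

G♯ dominant seventh sharp nine is spelled G♯, B♯, D♯, F♯, A𝄪.
The 3rd is B♯ and the 7th is F♯.
B♯ up to F♯ is 6 semitones, a half step narrower than a perfect fifth, so the interval is diminished.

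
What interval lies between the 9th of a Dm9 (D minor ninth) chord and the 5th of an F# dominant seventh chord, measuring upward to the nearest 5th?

Dm9 (D minor ninth) has E as its 9th, and F# dominant seventh has C# as its 5th.
E up to C# spans 6 letter names and 9 semitones — a major sixth.

major sixth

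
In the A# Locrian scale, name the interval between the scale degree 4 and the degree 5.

A# locrian: A# B C# D# E F# G#.
Scale degree 4 = D#; 5th degree = E.
2 letter names make it a second; at 1 semitone (a half step narrower than major) the quality is minor.

minor second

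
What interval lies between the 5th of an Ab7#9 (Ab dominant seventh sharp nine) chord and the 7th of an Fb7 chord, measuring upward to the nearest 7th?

Ab7#9 (Ab dominant seventh sharp nine) has Eb as its 5th, and Fb7 has Ebb as its 7th.
Eb up to Ebb is 11 semitones, a half step narrower than a perfect octave, so the interval is diminished.

diminished octave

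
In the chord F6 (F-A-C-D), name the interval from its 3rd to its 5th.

minor 3rd

So we need the interval from A up to C.
From A to C: 3 semitones over a third = minor.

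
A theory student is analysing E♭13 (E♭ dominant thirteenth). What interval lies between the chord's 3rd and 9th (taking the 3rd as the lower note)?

E♭ dominant thirteenth is spelled E♭-G-B♭-D♭-F-C.
3rd = G; 9th = F.
7 letter names make it a seventh; at 10 semitones (a half step narrower than major) the quality is minor.

minor 7th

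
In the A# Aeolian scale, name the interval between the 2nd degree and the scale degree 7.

minor 6th

Spelling the A# Aeolian scale: A# B# C# D# E# F# G#.
That puts B# below G#.
6 letter names make it a sixth; at 8 semitones (a half step narrower than major) the quality is minor.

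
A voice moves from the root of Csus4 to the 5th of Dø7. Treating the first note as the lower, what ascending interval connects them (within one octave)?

minor 6th

The root of Csus4 is C; the 5th of Dø7 is Ab.
From C to Ab: 8 semitones over a sixth = minor.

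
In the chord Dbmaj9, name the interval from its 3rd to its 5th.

Db major ninth is spelled Db F Ab C Eb.
So we need the interval from F up to Ab.
F up to Ab is 3 semitones, a half step narrower than a major third, so the interval is minor.

minor third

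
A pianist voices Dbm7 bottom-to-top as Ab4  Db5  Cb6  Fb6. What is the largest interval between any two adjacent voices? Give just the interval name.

m7

Adjacent intervals: Ab4→Db5 = perfect fourth; Db5→Cb6 = minor seventh; Cb6→Fb6 = perfect fourth.
The largest is Db5 to Cb6, a minor seventh (10 semitones).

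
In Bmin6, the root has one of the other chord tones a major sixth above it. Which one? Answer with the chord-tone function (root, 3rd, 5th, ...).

6th

Bmin6: B D F# G#.
The root is B. A major sixth above B is G#.
G# is the chord's 6th.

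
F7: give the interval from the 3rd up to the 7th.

The chord tones of F dominant seventh are F–A–C–Eb.
That puts A below Eb.
A up to Eb is 6 semitones, a half step narrower than a perfect fifth, so the interval is diminished.
That tritone between 3rd and 7th is what gives the dominant seventh its pull toward resolution.

diminished fifth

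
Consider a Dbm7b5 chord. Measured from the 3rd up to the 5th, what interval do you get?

Dbm7b5 (Db half-diminished seventh) is spelled Db Fb Abb Cb.
So we need the interval from Fb up to Abb.
3 letter names make it a third; at 3 semitones (a half step narrower than major) the quality is minor.

minor third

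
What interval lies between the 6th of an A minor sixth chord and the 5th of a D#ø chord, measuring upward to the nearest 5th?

m3

The 6th of A minor sixth is F#; the 5th of D#ø is A.
3 letter names make it a third; at 3 semitones (a half step narrower than major) the quality is minor.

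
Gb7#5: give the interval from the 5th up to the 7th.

The chord tones of Gb augmented seventh are Gb-Bb-D-Fb.
5th = D; 7th = Fb.
3 letter names make it a third; at 2 semitones (a whole step narrower than major) the quality is diminished.

diminished third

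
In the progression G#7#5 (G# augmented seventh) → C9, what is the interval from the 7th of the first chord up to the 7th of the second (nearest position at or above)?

G#7#5 (G# augmented seventh) has F# as its 7th, and C9 has Bb as its 7th.
From F# to Bb: 4 semitones over a fourth = diminished.

diminished fourth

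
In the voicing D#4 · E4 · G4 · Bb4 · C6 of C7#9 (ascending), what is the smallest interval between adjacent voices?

m2

Adjacent intervals: D#4→E4 = minor second; E4→G4 = minor third; G4→Bb4 = minor third; Bb4→C6 = major ninth.
The smallest is D#4 to E4, a minor second (1 semitone).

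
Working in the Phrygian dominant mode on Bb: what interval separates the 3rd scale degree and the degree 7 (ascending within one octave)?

The scale runs Bb Cb D Eb F Gb Ab.
The 3rd scale degree is D and the scale degree 7 is Ab.
D up to Ab is 6 semitones, a half step narrower than a perfect fifth, so the interval is diminished.

diminished fifth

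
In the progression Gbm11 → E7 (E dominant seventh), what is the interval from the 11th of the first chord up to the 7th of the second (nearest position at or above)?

The 11th of Gbm11 is Cb; the 7th of E7 (E dominant seventh) is D.
2 letter names make it a second; at 3 semitones (a half step wider than major) the quality is augmented.

augmented second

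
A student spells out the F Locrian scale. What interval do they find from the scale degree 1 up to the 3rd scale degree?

m3

Spelling the F Locrian scale: F Gb Ab Bb Cb Db Eb.
So we need the interval from F up to Ab.
From F to Ab: 3 semitones over a third = minor.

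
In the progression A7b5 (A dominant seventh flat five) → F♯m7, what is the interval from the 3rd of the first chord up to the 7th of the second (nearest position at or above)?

A7b5 (A dominant seventh flat five) has C♯ as its 3rd, and F♯m7 has E as its 7th.
C♯ up to E is 3 semitones, a half step narrower than a major third, so the interval is minor.

minor third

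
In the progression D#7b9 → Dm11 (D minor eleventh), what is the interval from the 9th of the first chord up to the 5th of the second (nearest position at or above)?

D#7b9 has E as its 9th, and Dm11 (D minor eleventh) has A as its 5th.
From E to A is 5 semitones, exactly the perfect fourth.

perfect fourth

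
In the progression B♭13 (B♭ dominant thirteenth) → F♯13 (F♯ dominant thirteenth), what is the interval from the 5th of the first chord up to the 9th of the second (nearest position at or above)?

augmented second

B♭13 (B♭ dominant thirteenth) has F as its 5th, and F♯13 (F♯ dominant thirteenth) has G♯ as its 9th.
2 letter names make it a second; at 3 semitones (a half step wider than major) the quality is augmented.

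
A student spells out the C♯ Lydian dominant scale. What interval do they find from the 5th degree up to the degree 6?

Spelling the C♯ Lydian dominant scale: C♯ D♯ E♯ F𝄪 G♯ A♯ B.
The 5th degree is G♯ and the 6th degree is A♯.
Counting 2 letters and 2 half steps from G♯ gives a major second.

major second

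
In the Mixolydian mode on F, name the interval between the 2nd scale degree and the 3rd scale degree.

Spelling the Mixolydian mode on F: F G A B♭ C D E♭.
That puts G below A.
From G to A is 2 semitones, exactly the major second.

major second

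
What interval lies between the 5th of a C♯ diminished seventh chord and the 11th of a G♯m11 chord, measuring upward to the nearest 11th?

augmented fourth

The 5th of C♯ diminished seventh is G; the 11th of G♯m11 is C♯.
4 letter names make it a fourth; at 6 semitones (a half step wider than perfect) the quality is augmented.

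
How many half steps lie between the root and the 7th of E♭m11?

E♭ minor eleventh: E♭-G♭-B♭-D♭-F-A♭.
E♭ to D♭ is a minor seventh: 10 semitones.

10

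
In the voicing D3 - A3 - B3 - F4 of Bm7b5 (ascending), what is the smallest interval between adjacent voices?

Adjacent intervals: D3→A3 = perfect fifth; A3→B3 = major second; B3→F4 = diminished fifth.
The smallest is A3 to B3, a major second (2 semitones).

major second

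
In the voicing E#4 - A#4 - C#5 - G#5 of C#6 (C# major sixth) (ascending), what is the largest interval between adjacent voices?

perfect fifth

Adjacent intervals: E#4→A#4 = perfect fourth; A#4→C#5 = minor third; C#5→G#5 = perfect fifth.
The largest is C#5 to G#5, a perfect fifth (7 semitones).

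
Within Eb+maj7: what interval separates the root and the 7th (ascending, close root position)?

Spelling the chord: Eb-G-B-D.
That puts Eb below D.
From Eb to D is 11 semitones, exactly the major seventh.

M7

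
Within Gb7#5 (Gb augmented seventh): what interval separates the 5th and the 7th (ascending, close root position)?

diminished third

Spelling the chord: Gb-Bb-D-Fb.
So we need the interval from D up to Fb.
D up to Fb is 2 semitones, a whole step narrower than a major third, so the interval is diminished.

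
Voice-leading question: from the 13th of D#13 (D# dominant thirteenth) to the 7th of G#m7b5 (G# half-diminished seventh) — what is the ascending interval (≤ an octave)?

diminished fifth

D#13 (D# dominant thirteenth) has B# as its 13th, and G#m7b5 (G# half-diminished seventh) has F# as its 7th.
5 letter names make it a fifth; at 6 semitones (a half step narrower than perfect) the quality is diminished.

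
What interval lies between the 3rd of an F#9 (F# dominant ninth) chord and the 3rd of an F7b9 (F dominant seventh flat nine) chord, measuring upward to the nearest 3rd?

F#9 (F# dominant ninth) has A# as its 3rd, and F7b9 (F dominant seventh flat nine) has A as its 3rd.
A# up to A is 11 semitones, a half step narrower than a perfect octave, so the interval is diminished.

diminished octave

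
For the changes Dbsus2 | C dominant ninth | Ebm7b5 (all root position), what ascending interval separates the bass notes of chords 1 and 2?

The roots are Db and C.
From Db to C is 11 semitones, exactly the major seventh.

major seventh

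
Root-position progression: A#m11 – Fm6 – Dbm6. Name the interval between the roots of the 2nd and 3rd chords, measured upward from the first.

m6

The roots are F and Db.
6 letter names make it a sixth; at 8 semitones (a half step narrower than major) the quality is minor.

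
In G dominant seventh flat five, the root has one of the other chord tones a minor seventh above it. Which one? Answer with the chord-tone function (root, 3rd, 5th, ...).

G dominant seventh flat five: G, B, D♭, F.
The root is G. A minor seventh above G is F.
F is the chord's 7th.

7th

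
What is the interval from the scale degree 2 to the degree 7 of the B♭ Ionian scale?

major sixth

The scale runs B♭ C D E♭ F G A.
That puts C below A.
Counting 6 letters and 9 half steps from C gives a major sixth.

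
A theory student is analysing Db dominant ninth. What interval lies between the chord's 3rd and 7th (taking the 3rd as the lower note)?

Spelling the chord: Db–F–Ab–Cb–Eb.
That puts F below Cb.
From F to Cb: 6 semitones over a fifth = diminished.
This 3–7 tritone is the characteristic tension at the heart of the dominant sound.

diminished fifth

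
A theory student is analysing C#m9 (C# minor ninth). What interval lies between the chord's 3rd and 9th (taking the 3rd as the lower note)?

The chord tones of C# minor ninth are C#–E–G#–B–D#.
The 3rd is E and the 9th is D#.
From E to D# is 11 semitones, exactly the major seventh.

major seventh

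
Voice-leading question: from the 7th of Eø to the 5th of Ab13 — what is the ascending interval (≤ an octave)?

Eø has D as its 7th, and Ab13 has Eb as its 5th.
2 letter names make it a second; at 1 semitone (a half step narrower than major) the quality is minor.

minor second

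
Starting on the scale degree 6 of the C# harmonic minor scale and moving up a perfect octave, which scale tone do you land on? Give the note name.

A

The scale is C# D# E F# G# A B#.
The scale degree 6 is A; a perfect octave above that is A — scale degree 6.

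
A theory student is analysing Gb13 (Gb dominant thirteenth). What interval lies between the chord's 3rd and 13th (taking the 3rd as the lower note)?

perfect eleventh

The chord tones of Gb13 are Gb–Bb–Db–Fb–Ab–Eb.
That puts Bb below Eb.
From Bb to Eb is 17 semitones, exactly the perfect eleventh.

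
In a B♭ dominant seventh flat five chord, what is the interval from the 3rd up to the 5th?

The chord tones of B♭7b5 (B♭ dominant seventh flat five) are B♭–D–F♭–A♭.
3rd = D; 5th = F♭.
3 letter names make it a third; at 2 semitones (a whole step narrower than major) the quality is diminished.

diminished third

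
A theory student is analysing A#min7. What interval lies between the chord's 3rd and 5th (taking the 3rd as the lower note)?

major third

A#m7: A#, C#, E#, G#.
That puts C# below E#.
Counting 3 letters and 4 half steps from C# gives a major third.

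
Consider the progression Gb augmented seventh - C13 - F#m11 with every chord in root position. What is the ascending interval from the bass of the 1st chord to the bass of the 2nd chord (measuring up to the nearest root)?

augmented fourth

The roots are Gb and C.
From Gb to C: 6 semitones over a fourth = augmented.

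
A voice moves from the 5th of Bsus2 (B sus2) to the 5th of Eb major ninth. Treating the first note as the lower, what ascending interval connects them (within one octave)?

diminished fourth

The 5th of Bsus2 (B sus2) is F#; the 5th of Eb major ninth is Bb.
4 letter names make it a fourth; at 4 semitones (a half step narrower than perfect) the quality is diminished.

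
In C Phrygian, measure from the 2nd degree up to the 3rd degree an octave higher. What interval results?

M9

The scale runs C Db Eb F G Ab Bb.
So we need the interval from Db up to Eb.
Db up to Eb spans 9 letter names and 14 semitones — a major ninth.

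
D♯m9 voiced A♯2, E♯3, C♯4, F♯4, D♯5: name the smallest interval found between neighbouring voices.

Adjacent intervals: A♯2→E♯3 = perfect fifth; E♯3→C♯4 = minor sixth; C♯4→F♯4 = perfect fourth; F♯4→D♯5 = major sixth.
The smallest is C♯4 to F♯4, a perfect fourth (5 semitones).

perfect fourth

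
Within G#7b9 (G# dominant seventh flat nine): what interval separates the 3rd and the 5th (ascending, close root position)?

minor third

G#7b9 is spelled G#-B#-D#-F#-A.
3rd = B#; 5th = D#.
3 letter names make it a third; at 3 semitones (a half step narrower than major) the quality is minor.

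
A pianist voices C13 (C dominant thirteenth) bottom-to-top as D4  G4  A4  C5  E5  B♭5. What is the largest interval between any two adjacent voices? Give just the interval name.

diminished fifth

Adjacent intervals: D4→G4 = perfect fourth; G4→A4 = major second; A4→C5 = minor third; C5→E5 = major third; E5→B♭5 = diminished fifth.
The largest is E5 to B♭5, a diminished fifth (6 semitones).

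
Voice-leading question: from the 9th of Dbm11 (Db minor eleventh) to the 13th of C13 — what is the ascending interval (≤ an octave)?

Dbm11 (Db minor eleventh) has Eb as its 9th, and C13 has A as its 13th.
Eb up to A is 6 semitones, a half step wider than a perfect fourth, so the interval is augmented.

augmented fourth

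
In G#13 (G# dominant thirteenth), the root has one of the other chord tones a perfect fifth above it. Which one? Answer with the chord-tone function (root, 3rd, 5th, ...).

G#13 (G# dominant thirteenth) is spelled G#-B#-D#-F#-A#-E#.
The root is G#. A perfect fifth above G# is D#.
D# is the chord's 5th.

5th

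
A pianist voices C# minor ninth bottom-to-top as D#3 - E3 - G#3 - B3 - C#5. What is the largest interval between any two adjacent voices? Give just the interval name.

major ninth

Adjacent intervals: D#3→E3 = minor second; E3→G#3 = major third; G#3→B3 = minor third; B3→C#5 = major ninth.
The largest is B3 to C#5, a major ninth (14 semitones).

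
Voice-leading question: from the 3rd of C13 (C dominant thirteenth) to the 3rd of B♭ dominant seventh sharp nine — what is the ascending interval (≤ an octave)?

minor 7th

The 3rd of C13 (C dominant thirteenth) is E; the 3rd of B♭ dominant seventh sharp nine is D.
E up to D is 10 semitones, a half step narrower than a major seventh, so the interval is minor.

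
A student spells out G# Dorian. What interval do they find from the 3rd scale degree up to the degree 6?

augmented 4th

G# dorian: G# A# B C# D# E# F#.
3rd scale degree = B; 6th scale degree = E#.
4 letter names make it a fourth; at 6 semitones (a half step wider than perfect) the quality is augmented.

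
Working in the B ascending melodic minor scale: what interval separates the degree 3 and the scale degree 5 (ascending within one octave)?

major third

The scale runs B C# D E F# G# A#.
That puts D below F#.
Counting 3 letters and 4 half steps from D gives a major third.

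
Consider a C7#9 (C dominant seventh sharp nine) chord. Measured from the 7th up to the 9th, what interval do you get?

C7#9: C-E-G-B♭-D♯.
7th = B♭; 9th = D♯.
B♭ up to D♯ is 5 semitones, a half step wider than a major third, so the interval is augmented.

augmented 3rd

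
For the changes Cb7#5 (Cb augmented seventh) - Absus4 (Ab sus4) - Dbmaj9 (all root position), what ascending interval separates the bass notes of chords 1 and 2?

major 6th

The roots are Cb and Ab.
From Cb to Ab is 9 semitones, exactly the major sixth.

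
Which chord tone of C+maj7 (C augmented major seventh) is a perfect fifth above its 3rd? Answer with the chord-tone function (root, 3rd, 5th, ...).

7th

Spelling the chord: C-E-G♯-B.
The 3rd is E. A perfect fifth above E is B.
B is the chord's 7th.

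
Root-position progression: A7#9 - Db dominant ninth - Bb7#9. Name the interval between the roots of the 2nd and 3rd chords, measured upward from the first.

The roots are Db and Bb.
Db up to Bb spans 6 letter names and 9 semitones — a major sixth.

major sixth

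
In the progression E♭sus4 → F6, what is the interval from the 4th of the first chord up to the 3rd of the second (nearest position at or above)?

augmented 1st

E♭sus4 has A♭ as its 4th, and F6 has A as its 3rd.
From A♭ to A: 1 semitone over a unison = augmented.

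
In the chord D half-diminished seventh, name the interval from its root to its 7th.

minor 7th

The chord tones of Dm7b5 are D–F–Ab–C.
Root = D; 7th = C.
7 letter names make it a seventh; at 10 semitones (a half step narrower than major) the quality is minor.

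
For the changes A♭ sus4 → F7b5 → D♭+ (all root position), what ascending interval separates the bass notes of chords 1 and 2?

The roots are A♭ and F.
Counting 6 letters and 9 half steps from A♭ gives a major sixth.

major 6th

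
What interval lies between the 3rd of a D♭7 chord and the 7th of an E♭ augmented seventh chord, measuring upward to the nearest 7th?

The 3rd of D♭7 is F; the 7th of E♭ augmented seventh is D♭.
6 letter names make it a sixth; at 8 semitones (a half step narrower than major) the quality is minor.

minor sixth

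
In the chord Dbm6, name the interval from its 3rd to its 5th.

major third

Dbm6: Db–Fb–Ab–Bb.
3rd = Fb; 5th = Ab.
From Fb to Ab is 4 semitones, exactly the major third.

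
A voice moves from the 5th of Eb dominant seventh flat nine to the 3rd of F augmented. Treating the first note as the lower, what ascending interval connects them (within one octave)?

major seventh

Eb dominant seventh flat nine has Bb as its 5th, and F augmented has A as its 3rd.
Counting 7 letters and 11 half steps from Bb gives a major seventh.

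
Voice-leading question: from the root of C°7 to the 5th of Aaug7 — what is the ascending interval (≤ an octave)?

C°7 has C as its root, and Aaug7 has E# as its 5th.
From C to E#: 5 semitones over a third = augmented.

augmented third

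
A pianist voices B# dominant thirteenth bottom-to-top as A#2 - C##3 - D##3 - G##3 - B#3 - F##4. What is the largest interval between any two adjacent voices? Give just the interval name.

perfect 5th

Adjacent intervals: A#2→C##3 = major third; C##3→D##3 = major second; D##3→G##3 = perfect fourth; G##3→B#3 = minor third; B#3→F##4 = perfect fifth.
The largest is B#3 to F##4, a perfect fifth (7 semitones).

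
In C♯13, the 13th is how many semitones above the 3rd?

C♯13 (C♯ dominant thirteenth): C♯–E♯–G♯–B–D♯–A♯.
E♯ to A♯ is a perfect eleventh: 17 semitones.

17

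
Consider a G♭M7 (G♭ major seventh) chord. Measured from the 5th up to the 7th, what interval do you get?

G♭ major seventh: G♭-B♭-D♭-F.
So we need the interval from D♭ up to F.
Counting 3 letters and 4 half steps from D♭ gives a major third.

major 3rd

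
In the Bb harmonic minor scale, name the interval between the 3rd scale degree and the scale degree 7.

A5

Bb harmonic minor: Bb C Db Eb F Gb A.
3rd scale degree = Db; scale degree 7 = A.
5 letter names make it a fifth; at 8 semitones (a half step wider than perfect) the quality is augmented.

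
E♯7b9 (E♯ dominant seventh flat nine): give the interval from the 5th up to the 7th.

minor third

Spelling the chord: E♯–G𝄪–B♯–D♯–F♯.
So we need the interval from B♯ up to D♯.
B♯ up to D♯ is 3 semitones, a half step narrower than a major third, so the interval is minor.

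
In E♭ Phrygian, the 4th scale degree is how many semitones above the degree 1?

The scale is E♭ F♭ G♭ A♭ B♭ C♭ D♭.
E♭ up to A♭ is a perfect fourth — 5 semitones.

5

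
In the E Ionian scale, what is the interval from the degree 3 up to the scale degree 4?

The scale runs E F# G# A B C# D#.
Degree 3 = G#; scale degree 4 = A.
From G# to A: 1 semitone over a second = minor.

minor second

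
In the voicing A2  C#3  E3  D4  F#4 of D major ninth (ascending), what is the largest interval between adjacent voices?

Adjacent intervals: A2→C#3 = major third; C#3→E3 = minor third; E3→D4 = minor seventh; D4→F#4 = major third.
The largest is E3 to D4, a minor seventh (10 semitones).

m7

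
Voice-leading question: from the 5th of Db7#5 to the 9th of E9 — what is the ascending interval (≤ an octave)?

major sixth

The 5th of Db7#5 is A; the 9th of E9 is F#.
From A to F# is 9 semitones, exactly the major sixth.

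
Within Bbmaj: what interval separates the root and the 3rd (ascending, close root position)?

M3

Bbmaj (Bb major): Bb D F.
So we need the interval from Bb up to D.
From Bb to D is 4 semitones, exactly the major third.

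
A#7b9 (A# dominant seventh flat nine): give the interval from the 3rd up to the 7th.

diminished fifth

Spelling the chord: A#-C##-E#-G#-B.
So we need the interval from C## up to G#.
5 letter names make it a fifth; at 6 semitones (a half step narrower than perfect) the quality is diminished.
This 3–7 tritone is the characteristic tension at the heart of the dominant sound.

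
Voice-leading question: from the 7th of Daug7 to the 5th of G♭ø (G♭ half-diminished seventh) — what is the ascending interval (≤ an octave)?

The 7th of Daug7 is C; the 5th of G♭ø (G♭ half-diminished seventh) is D𝄫.
C up to D𝄫 is 0 semitones, a whole step narrower than a major second, so the interval is diminished.

diminished second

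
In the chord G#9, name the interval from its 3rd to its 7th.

G#9: G#-B#-D#-F#-A#.
3rd = B#; 7th = F#.
B# up to F# is 6 semitones, a half step narrower than a perfect fifth, so the interval is diminished.

diminished 5th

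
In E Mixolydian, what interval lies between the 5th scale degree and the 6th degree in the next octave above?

Spelling E Mixolydian: E F♯ G♯ A B C♯ D.
5th scale degree = B; 6th scale degree (up an octave) = C♯.
Counting 9 letters and 14 half steps from B gives a major ninth.

M9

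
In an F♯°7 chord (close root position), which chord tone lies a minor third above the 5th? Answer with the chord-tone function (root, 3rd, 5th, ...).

Spelling the chord: F♯, A, C, E♭.
The 5th is C. A minor third above C is E♭.
E♭ is the chord's 7th.

7th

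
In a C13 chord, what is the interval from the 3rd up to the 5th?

The chord tones of C13 (C dominant thirteenth) are C-E-G-B♭-D-A.
3rd = E; 5th = G.
3 letter names make it a third; at 3 semitones (a half step narrower than major) the quality is minor.

m3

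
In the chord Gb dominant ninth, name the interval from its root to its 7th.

minor seventh

Gb9: Gb Bb Db Fb Ab.
Root = Gb; 7th = Fb.
From Gb to Fb: 10 semitones over a seventh = minor.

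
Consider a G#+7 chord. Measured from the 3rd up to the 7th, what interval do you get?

G#aug7 (G# augmented seventh): G# B# D## F#.
That puts B# below F#.
B# up to F# is 6 semitones, a half step narrower than a perfect fifth, so the interval is diminished.
This 3–7 tritone is the characteristic tension at the heart of the dominant sound.

diminished fifth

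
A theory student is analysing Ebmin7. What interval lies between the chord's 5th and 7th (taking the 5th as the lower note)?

minor third

Spelling the chord: Eb–Gb–Bb–Db.
5th = Bb; 7th = Db.
From Bb to Db: 3 semitones over a third = minor.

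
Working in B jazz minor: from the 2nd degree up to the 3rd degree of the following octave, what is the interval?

The scale runs B C# D E F# G# A#.
2nd degree = C#; scale degree 3 (up an octave) = D.
C# up to D is 13 semitones, a half step narrower than a major ninth, so the interval is minor.

minor ninth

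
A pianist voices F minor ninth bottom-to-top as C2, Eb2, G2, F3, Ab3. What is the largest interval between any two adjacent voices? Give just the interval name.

Adjacent intervals: C2→Eb2 = minor third; Eb2→G2 = major third; G2→F3 = minor seventh; F3→Ab3 = minor third.
The largest is G2 to F3, a minor seventh (10 semitones).

minor seventh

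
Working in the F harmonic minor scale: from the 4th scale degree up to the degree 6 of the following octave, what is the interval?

minor 10th

F harmonic minor: F G Ab Bb C Db E.
4th scale degree = Bb; 6th degree (up an octave) = Db.
Bb up to Db is 15 semitones, a half step narrower than a major tenth, so the interval is minor.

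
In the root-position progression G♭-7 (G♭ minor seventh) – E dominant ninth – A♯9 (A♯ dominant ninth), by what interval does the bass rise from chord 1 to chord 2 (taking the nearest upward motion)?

The roots are G♭ and E.
6 letter names make it a sixth; at 10 semitones (a half step wider than major) the quality is augmented.

augmented 6th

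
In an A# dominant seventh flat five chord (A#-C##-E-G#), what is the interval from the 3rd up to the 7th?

d5

That puts C## below G#.
C## up to G# is 6 semitones, a half step narrower than a perfect fifth, so the interval is diminished.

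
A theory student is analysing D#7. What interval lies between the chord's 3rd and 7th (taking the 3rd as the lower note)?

d5

The chord tones of D#7 (D# dominant seventh) are D#–F##–A#–C#.
So we need the interval from F## up to C#.
F## up to C# is 6 semitones, a half step narrower than a perfect fifth, so the interval is diminished.
This 3–7 tritone is the characteristic tension at the heart of the dominant sound.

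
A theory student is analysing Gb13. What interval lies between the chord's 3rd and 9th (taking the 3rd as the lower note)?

Gb dominant thirteenth is spelled Gb–Bb–Db–Fb–Ab–Eb.
So we need the interval from Bb up to Ab.
7 letter names make it a seventh; at 10 semitones (a half step narrower than major) the quality is minor.

minor 7th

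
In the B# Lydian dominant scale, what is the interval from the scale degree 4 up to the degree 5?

Spelling the B# Lydian dominant scale: B# C## D## E## F## G## A#.
The scale degree 4 is E## and the 5th degree is F##.
From E## to F##: 1 semitone over a second = minor.

minor second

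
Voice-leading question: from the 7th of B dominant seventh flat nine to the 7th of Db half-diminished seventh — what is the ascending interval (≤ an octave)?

diminished 3rd

The 7th of B dominant seventh flat nine is A; the 7th of Db half-diminished seventh is Cb.
3 letter names make it a third; at 2 semitones (a whole step narrower than major) the quality is diminished.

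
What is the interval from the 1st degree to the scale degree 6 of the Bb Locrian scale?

minor sixth

Bb locrian: Bb Cb Db Eb Fb Gb Ab.
So we need the interval from Bb up to Gb.
6 letter names make it a sixth; at 8 semitones (a half step narrower than major) the quality is minor.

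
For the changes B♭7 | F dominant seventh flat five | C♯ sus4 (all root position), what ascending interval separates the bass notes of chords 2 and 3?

The roots are F and C♯.
F up to C♯ is 8 semitones, a half step wider than a perfect fifth, so the interval is augmented.

augmented 5th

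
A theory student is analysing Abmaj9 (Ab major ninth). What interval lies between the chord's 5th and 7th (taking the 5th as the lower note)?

M3

Abmaj9: Ab, C, Eb, G, Bb.
That puts Eb below G.
From Eb to G is 4 semitones, exactly the major third.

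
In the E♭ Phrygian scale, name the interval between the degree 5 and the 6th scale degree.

E♭ phrygian: E♭ F♭ G♭ A♭ B♭ C♭ D♭.
So we need the interval from B♭ up to C♭.
From B♭ to C♭: 1 semitone over a second = minor.

m2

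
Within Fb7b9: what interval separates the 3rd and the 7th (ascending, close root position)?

The chord tones of Fb7b9 are Fb–Ab–Cb–Ebb–Gbb.
3rd = Ab; 7th = Ebb.
5 letter names make it a fifth; at 6 semitones (a half step narrower than perfect) the quality is diminished.

diminished fifth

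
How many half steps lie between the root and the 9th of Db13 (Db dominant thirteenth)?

14

Spelling the chord: Db–F–Ab–Cb–Eb–Bb.
Db to Eb is a major ninth: 14 semitones.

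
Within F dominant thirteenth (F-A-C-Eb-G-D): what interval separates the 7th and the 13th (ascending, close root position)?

major seventh

So we need the interval from Eb up to D.
From Eb to D is 11 semitones, exactly the major seventh.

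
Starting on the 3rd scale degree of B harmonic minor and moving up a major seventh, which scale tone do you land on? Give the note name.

The scale is B C♯ D E F♯ G A♯.
The 3rd scale degree is D; a major seventh above that is C♯ — scale degree 2.

C#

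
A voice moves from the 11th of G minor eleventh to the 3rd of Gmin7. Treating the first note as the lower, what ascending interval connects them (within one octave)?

G minor eleventh has C as its 11th, and Gmin7 has Bb as its 3rd.
7 letter names make it a seventh; at 10 semitones (a half step narrower than major) the quality is minor.

minor 7th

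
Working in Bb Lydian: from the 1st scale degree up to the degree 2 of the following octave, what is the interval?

major ninth

The scale runs Bb C D E F G A.
So we need the interval from Bb up to C.
Bb up to C spans 9 letter names and 14 semitones — a major ninth.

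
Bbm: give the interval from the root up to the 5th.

perfect fifth

Spelling the chord: Bb-Db-F.
That puts Bb below F.
Bb up to F spans 5 letter names and 7 semitones — a perfect fifth.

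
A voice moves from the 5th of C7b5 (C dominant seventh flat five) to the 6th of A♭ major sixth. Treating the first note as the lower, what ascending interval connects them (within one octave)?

major seventh

The 5th of C7b5 (C dominant seventh flat five) is G♭; the 6th of A♭ major sixth is F.
G♭ up to F spans 7 letter names and 11 semitones — a major seventh.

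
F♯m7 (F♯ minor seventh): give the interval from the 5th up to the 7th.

F♯m7: F♯-A-C♯-E.
The 5th is C♯ and the 7th is E.
From C♯ to E: 3 semitones over a third = minor.

m3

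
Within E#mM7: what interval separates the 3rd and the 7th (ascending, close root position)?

A5

E#m(maj7) (E# minor-major seventh): E# G# B# D##.
So we need the interval from G# up to D##.
5 letter names make it a fifth; at 8 semitones (a half step wider than perfect) the quality is augmented.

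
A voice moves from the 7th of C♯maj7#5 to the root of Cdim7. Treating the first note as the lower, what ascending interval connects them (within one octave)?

C♯maj7#5 has B♯ as its 7th, and Cdim7 has C as its root.
B♯ up to C is 0 semitones, a whole step narrower than a major second, so the interval is diminished.

diminished 2nd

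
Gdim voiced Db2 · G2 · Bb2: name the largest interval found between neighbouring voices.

augmented fourth

Adjacent intervals: Db2→G2 = augmented fourth; G2→Bb2 = minor third.
The largest is Db2 to G2, an augmented fourth (6 semitones).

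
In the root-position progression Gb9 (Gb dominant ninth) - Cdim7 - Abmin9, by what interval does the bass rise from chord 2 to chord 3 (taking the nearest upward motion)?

The roots are C and Ab.
C up to Ab is 8 semitones, a half step narrower than a major sixth, so the interval is minor.

minor sixth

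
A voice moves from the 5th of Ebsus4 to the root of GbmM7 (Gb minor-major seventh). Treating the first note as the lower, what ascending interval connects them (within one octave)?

Ebsus4 has Bb as its 5th, and GbmM7 (Gb minor-major seventh) has Gb as its root.
6 letter names make it a sixth; at 8 semitones (a half step narrower than major) the quality is minor.

minor 6th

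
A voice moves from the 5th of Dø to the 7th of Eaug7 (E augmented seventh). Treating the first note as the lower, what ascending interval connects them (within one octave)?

augmented fourth

Dø has A♭ as its 5th, and Eaug7 (E augmented seventh) has D as its 7th.
A♭ up to D is 6 semitones, a half step wider than a perfect fourth, so the interval is augmented.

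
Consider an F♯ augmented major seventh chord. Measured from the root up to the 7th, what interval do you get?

F♯ augmented major seventh: F♯ A♯ C𝄪 E♯.
So we need the interval from F♯ up to E♯.
F♯ up to E♯ spans 7 letter names and 11 semitones — a major seventh.

M7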